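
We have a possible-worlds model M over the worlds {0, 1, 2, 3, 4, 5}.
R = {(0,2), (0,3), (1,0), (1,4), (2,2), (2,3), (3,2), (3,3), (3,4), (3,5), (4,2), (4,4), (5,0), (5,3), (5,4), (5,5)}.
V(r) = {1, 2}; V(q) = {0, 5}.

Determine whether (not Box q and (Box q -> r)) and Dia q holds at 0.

At 0: not Box q and (Box q -> r) is true, Dia q is false, so (not Box q and (Box q -> r)) and Dia q is false.
  At 0: not Box q is true, Box q -> r is true, so not Box q and (Box q -> r) is true.
    At 0: Box q is false, so not Box q is true.
      At 0: Box q requires q at every successor {2, 3}.
        q fails at 2, so Box q is false at 0.
    At 0: Box q is false, r is false, so Box q -> r is true.
      At 0: Box q requires q at every successor {2, 3}.
        q fails at 2, so Box q is false at 0.
  At 0: Dia q requires q at some successor in {2, 3}.
    At 2: q is false.
    At 3: q is false.
  So Dia q is false at 0.

No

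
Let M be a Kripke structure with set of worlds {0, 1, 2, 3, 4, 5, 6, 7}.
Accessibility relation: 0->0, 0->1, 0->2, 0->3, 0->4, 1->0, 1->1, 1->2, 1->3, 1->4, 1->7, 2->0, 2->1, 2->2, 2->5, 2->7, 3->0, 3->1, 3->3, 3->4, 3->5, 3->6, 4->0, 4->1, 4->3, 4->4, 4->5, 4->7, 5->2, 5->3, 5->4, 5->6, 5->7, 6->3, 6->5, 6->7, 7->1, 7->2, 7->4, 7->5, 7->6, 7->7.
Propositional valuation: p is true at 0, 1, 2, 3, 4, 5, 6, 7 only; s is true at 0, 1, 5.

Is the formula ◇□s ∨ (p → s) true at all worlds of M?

Let φ = ◇□s ∨ (p → s). Evaluate φ at each world:
  0 (successors {0, 1, 2, 3, 4}): φ is true.
  1 (successors {0, 1, 2, 3, 4, 7}): φ is true.
  2 (successors {0, 1, 2, 5, 7}): φ is false.
  3 (successors {0, 1, 3, 4, 5, 6}): φ is false.
  4 (successors {0, 1, 3, 4, 5, 7}): φ is false.
  5 (successors {2, 3, 4, 6, 7}): φ is true.
  6 (successors {3, 5, 7}): φ is false.
  7 (successors {1, 2, 4, 5, 6, 7}): φ is false.
Detail at 2 (counterexample):
  At 2: ◇□s is false, p → s is false, so ◇□s ∨ (p → s) is false.
    At 2: ◇□s requires □s at some successor in {0, 1, 2, 5, 7}.
      At 0: □s is false.
      At 1: □s is false.
      At 2: □s is false.
      At 5: □s is false.
      At 7: □s is false.
    So ◇□s is false at 2.

No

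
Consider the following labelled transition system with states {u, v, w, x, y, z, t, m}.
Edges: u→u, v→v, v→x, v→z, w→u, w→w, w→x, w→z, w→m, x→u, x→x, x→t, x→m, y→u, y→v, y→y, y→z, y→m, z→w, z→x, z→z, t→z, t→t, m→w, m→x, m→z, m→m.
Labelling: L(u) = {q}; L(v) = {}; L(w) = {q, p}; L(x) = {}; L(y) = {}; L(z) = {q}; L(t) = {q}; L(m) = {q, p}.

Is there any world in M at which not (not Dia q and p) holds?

Yes

Recall that Dia ψ holds at a world iff ψ holds at some accessible world.
Let φ = not (not Dia q and p). Evaluate φ at each world:
  u (successors {u}): φ is true.
  v (successors {v, x, z}): φ is true.
  w (successors {u, w, x, z, m}): φ is true.
  x (successors {u, x, t, m}): φ is true.
  y (successors {u, v, y, z, m}): φ is true.
  z (successors {w, x, z}): φ is true.
  t (successors {z, t}): φ is true.
  m (successors {w, x, z, m}): φ is true.
Detail at u (witness):
  At u: not Dia q and p is false, so not (not Dia q and p) is true.
    At u: not Dia q is false, p is false, so not Dia q and p is false.
      At u: Dia q is true, so not Dia q is false.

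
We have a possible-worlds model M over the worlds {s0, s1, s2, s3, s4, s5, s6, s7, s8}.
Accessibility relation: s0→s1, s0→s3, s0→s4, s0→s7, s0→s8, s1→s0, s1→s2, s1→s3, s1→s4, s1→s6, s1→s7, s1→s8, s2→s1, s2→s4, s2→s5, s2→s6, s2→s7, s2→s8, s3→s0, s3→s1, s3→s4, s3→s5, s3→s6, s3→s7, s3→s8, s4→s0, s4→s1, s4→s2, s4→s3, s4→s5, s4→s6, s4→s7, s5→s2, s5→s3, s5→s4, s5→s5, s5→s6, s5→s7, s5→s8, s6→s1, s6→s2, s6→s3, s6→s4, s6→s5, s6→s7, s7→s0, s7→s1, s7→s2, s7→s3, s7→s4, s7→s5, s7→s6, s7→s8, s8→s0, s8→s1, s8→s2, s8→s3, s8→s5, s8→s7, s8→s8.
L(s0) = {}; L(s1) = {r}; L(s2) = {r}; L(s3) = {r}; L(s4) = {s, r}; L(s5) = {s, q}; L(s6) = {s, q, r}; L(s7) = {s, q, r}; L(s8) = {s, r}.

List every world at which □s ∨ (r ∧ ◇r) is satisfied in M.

Let φ = □s ∨ (r ∧ ◇r). Evaluate φ at each world:
  s0 (successors {s1, s3, s4, s7, s8}): φ is false.
  s1 (successors {s0, s2, s3, s4, s6, s7, s8}): φ is true.
  s2 (successors {s1, s4, s5, s6, s7, s8}): φ is true.
  s3 (successors {s0, s1, s4, s5, s6, s7, s8}): φ is true.
  s4 (successors {s0, s1, s2, s3, s5, s6, s7}): φ is true.
  s5 (successors {s2, s3, s4, s5, s6, s7, s8}): φ is false.
  s6 (successors {s1, s2, s3, s4, s5, s7}): φ is true.
  s7 (successors {s0, s1, s2, s3, s4, s5, s6, s8}): φ is true.
  s8 (successors {s0, s1, s2, s3, s5, s7, s8}): φ is true.
For instance, at s0:
  At s0: □s is false, r ∧ ◇r is false, so □s ∨ (r ∧ ◇r) is false.
    At s0: □s requires s at every successor {s1, s3, s4, s7, s8}.
      s fails at s1, so □s is false at s0.
    At s0: r is false, ◇r is true, so r ∧ ◇r is false.
      At s0: ◇r requires r at some successor in {s1, s3, s4, s7, s8}.
        r holds at s1, so ◇r is true at s0.
Satisfying worlds: {s1, s2, s3, s4, s6, s7, s8}

s1, s2, s3, s4, s6, s7, s8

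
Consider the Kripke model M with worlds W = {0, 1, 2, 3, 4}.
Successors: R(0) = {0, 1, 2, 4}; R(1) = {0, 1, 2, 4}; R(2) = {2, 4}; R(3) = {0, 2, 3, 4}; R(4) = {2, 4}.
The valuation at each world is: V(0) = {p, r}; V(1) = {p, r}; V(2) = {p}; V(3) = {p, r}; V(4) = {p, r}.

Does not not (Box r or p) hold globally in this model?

Let φ = not not (Box r or p). Evaluate φ at each world:
  0 (successors {0, 1, 2, 4}): φ is true.
  1 (successors {0, 1, 2, 4}): φ is true.
  2 (successors {2, 4}): φ is true.
  3 (successors {0, 2, 3, 4}): φ is true.
  4 (successors {2, 4}): φ is true.
For instance, at 0:
  At 0: not (Box r or p) is false, so not not (Box r or p) is true.
    At 0: Box r or p is true, so not (Box r or p) is false.
      At 0: Box r is false, p is true, so Box r or p is true.

Yes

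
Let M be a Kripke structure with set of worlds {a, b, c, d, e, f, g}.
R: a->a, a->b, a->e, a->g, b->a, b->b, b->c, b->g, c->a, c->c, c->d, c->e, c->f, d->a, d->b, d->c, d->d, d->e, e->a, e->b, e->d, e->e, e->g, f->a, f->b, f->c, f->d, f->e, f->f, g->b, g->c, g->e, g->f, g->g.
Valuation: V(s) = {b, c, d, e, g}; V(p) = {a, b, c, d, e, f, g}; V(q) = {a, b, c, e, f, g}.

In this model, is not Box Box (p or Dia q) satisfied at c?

No

At c: Box Box (p or Dia q) is true, so not Box Box (p or Dia q) is false.
  At c: Box Box (p or Dia q) requires Box (p or Dia q) at every successor {a, c, d, e, f}.
    At a: Box (p or Dia q) is true.
    At c: Box (p or Dia q) is true.
    At d: Box (p or Dia q) is true.
    At e: Box (p or Dia q) is true.
    At f: Box (p or Dia q) is true.
  So Box Box (p or Dia q) is true at c.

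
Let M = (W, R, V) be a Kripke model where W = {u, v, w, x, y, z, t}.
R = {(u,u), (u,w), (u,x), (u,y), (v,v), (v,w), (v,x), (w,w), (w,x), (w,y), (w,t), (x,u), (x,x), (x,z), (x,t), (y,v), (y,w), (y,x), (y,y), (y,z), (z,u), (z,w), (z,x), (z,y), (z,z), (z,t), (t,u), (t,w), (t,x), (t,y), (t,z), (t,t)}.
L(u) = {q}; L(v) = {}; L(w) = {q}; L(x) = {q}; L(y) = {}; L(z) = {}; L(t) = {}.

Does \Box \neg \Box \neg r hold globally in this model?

No

Recall that \Box ψ holds at a world iff ψ holds at every accessible world, and \Diamond ψ holds iff ψ holds at some accessible world.
Let φ = \Box \neg \Box \neg r. Evaluate φ at each world:
  u (successors {u, w, x, y}): φ is false.
  v (successors {v, w, x}): φ is false.
  w (successors {w, x, y, t}): φ is false.
  x (successors {u, x, z, t}): φ is false.
  y (successors {v, w, x, y, z}): φ is false.
  z (successors {u, w, x, y, z, t}): φ is false.
  t (successors {u, w, x, y, z, t}): φ is false.
Detail at u (counterexample):
  At u: \Box \neg \Box \neg r requires \neg \Box \neg r at every successor {u, w, x, y}.
    \neg \Box \neg r fails at u, so \Box \neg \Box \neg r is false at u.
      At u: \Box \neg r is true, so \neg \Box \neg r is false.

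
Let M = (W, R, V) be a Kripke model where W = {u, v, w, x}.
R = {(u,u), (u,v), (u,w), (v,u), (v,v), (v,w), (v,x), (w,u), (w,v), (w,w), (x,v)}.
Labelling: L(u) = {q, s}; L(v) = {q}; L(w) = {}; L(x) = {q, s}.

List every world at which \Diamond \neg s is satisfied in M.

u, v, w, x

Let φ = \Diamond \neg s. Evaluate φ at each world:
  u (successors {u, v, w}): φ is true.
  v (successors {u, v, w, x}): φ is true.
  w (successors {u, v, w}): φ is true.
  x (successors {v}): φ is true.
For instance, at u:
  At u: \Diamond \neg s requires \neg s at some successor in {u, v, w}.
    \neg s holds at v, so \Diamond \neg s is true at u.
Satisfying worlds: {u, v, w, x}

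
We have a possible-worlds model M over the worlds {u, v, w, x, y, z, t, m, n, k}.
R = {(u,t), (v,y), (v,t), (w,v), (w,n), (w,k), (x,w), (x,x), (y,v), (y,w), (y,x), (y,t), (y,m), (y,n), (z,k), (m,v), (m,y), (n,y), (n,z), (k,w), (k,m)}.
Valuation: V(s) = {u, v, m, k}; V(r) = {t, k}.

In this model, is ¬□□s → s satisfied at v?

Yes

At v: ¬□□s is true, s is true, so ¬□□s → s is true.
  At v: □□s is false, so ¬□□s is true.
    At v: □□s requires □s at every successor {y, t}.
      □s fails at y, so □□s is false at v.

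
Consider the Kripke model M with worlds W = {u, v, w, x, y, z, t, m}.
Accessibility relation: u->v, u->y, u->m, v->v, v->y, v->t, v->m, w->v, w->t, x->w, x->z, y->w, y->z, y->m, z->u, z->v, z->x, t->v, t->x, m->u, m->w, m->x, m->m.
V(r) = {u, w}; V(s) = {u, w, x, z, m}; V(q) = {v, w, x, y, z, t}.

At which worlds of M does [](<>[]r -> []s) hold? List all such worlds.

Let φ = [](<>[]r -> []s). Evaluate φ at each world:
  u (successors {v, y, m}): φ is true.
  v (successors {v, y, t, m}): φ is true.
  w (successors {v, t}): φ is true.
  x (successors {w, z}): φ is true.
  y (successors {w, z, m}): φ is true.
  z (successors {u, v, x}): φ is true.
  t (successors {v, x}): φ is true.
  m (successors {u, w, x, m}): φ is true.
For instance, at t:
  At t: [](<>[]r -> []s) requires <>[]r -> []s at every successor {v, x}.
      At v: <>[]r is false, []s is false, so <>[]r -> []s is true.
      At x: <>[]r is false, []s is true, so <>[]r -> []s is true.
  So [](<>[]r -> []s) is true at t.
Satisfying worlds: {u, v, w, x, y, z, t, m}

u, v, w, x, y, z, t, m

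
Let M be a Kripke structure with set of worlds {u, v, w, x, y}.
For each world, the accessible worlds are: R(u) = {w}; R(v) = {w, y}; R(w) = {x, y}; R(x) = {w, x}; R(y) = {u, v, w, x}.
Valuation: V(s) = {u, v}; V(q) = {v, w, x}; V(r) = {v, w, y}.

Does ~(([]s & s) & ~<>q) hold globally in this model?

Yes

Recall that []ψ holds at a world iff ψ holds at every accessible world, and <>ψ holds iff ψ holds at some accessible world.
Let φ = ~(([]s & s) & ~<>q). Evaluate φ at each world:
  u (successors {w}): φ is true.
  v (successors {w, y}): φ is true.
  w (successors {x, y}): φ is true.
  x (successors {w, x}): φ is true.
  y (successors {u, v, w, x}): φ is true.
For instance, at w:
  At w: ([]s & s) & ~<>q is false, so ~(([]s & s) & ~<>q) is true.
    At w: []s & s is false, ~<>q is false, so ([]s & s) & ~<>q is false.
      At w: []s is false, s is false, so []s & s is false.
      At w: <>q is true, so ~<>q is false.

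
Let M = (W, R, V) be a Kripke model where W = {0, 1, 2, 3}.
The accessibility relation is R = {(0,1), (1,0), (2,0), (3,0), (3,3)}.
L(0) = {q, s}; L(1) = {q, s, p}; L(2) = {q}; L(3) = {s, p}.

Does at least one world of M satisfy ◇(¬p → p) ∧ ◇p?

Let φ = ◇(¬p → p) ∧ ◇p. Evaluate φ at each world:
  0 (successors {1}): φ is true.
  1 (successors {0}): φ is false.
  2 (successors {0}): φ is false.
  3 (successors {0, 3}): φ is true.
Detail at 0 (witness):
  At 0: ◇(¬p → p) is true, ◇p is true, so ◇(¬p → p) ∧ ◇p is true.
    At 0: ◇(¬p → p) requires ¬p → p at some successor in {1}.
      ¬p → p holds at 1, so ◇(¬p → p) is true at 0.
    At 0: ◇p requires p at some successor in {1}.
      p holds at 1, so ◇p is true at 0.

Yes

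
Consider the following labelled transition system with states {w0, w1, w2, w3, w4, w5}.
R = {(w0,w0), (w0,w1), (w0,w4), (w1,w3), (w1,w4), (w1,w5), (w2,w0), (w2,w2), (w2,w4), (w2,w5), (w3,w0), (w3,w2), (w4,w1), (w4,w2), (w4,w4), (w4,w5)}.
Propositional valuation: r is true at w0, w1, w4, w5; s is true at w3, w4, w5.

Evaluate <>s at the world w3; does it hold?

Recall that <>ψ holds at a world iff ψ holds at some accessible world.
At w3: <>s requires s at some successor in {w0, w2}.
  At w0: s is false.
  At w2: s is false.
So <>s is false at w3.

No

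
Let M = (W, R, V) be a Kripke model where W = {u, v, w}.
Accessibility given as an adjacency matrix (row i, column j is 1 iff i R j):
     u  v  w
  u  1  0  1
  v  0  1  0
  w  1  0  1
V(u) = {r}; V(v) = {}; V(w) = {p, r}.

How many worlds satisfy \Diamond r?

Let φ = \Diamond r. Evaluate φ at each world:
  u (successors {u, w}): φ is true.
  v (successors {v}): φ is false.
  w (successors {u, w}): φ is true.
For instance, at v:
  At v: \Diamond r requires r at some successor in {v}.
    At v: r is false.
  So \Diamond r is false at v.
Satisfying worlds: {u, w}

2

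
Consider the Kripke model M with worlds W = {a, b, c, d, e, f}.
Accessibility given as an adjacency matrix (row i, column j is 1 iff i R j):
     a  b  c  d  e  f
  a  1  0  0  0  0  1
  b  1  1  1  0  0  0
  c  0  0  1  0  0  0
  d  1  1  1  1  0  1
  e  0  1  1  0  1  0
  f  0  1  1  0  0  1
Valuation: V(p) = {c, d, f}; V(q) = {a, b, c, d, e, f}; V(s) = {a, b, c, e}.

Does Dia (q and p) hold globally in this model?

Let φ = Dia (q and p). Evaluate φ at each world:
  a (successors {a, f}): φ is true.
  b (successors {a, b, c}): φ is true.
  c (successors {c}): φ is true.
  d (successors {a, b, c, d, f}): φ is true.
  e (successors {b, c, e}): φ is true.
  f (successors {b, c, f}): φ is true.
For instance, at c:
  At c: Dia (q and p) requires q and p at some successor in {c}.
    q and p holds at c, so Dia (q and p) is true at c.

Yes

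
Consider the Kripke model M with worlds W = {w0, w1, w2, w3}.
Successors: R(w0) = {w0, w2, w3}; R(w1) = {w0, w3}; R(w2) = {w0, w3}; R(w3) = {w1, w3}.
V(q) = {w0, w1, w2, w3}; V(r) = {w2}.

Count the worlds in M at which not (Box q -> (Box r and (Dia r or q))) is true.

4

Let φ = not (Box q -> (Box r and (Dia r or q))). Evaluate φ at each world:
  w0 (successors {w0, w2, w3}): φ is true.
  w1 (successors {w0, w3}): φ is true.
  w2 (successors {w0, w3}): φ is true.
  w3 (successors {w1, w3}): φ is true.
For instance, at w2:
  At w2: Box q -> (Box r and (Dia r or q)) is false, so not (Box q -> (Box r and (Dia r or q))) is true.
    At w2: Box q is true, Box r and (Dia r or q) is false, so Box q -> (Box r and (Dia r or q)) is false.
      At w2: Box q requires q at every successor {w0, w3}.
        At w0: q is true.
        At w3: q is true.
      So Box q is true at w2.
      At w2: Box r is false, Dia r or q is true, so Box r and (Dia r or q) is false.
Satisfying worlds: {w0, w1, w2, w3}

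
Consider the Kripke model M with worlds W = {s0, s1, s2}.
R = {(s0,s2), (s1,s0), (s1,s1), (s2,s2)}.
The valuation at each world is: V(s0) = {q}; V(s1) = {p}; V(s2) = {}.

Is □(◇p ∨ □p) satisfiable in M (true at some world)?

Let φ = □(◇p ∨ □p). Evaluate φ at each world:
  s0 (successors {s2}): φ is false.
  s1 (successors {s0, s1}): φ is false.
  s2 (successors {s2}): φ is false.
For instance, at s1:
  At s1: □(◇p ∨ □p) requires ◇p ∨ □p at every successor {s0, s1}.
    ◇p ∨ □p fails at s0, so □(◇p ∨ □p) is false at s1.
      At s0: ◇p is false, □p is false, so ◇p ∨ □p is false.

No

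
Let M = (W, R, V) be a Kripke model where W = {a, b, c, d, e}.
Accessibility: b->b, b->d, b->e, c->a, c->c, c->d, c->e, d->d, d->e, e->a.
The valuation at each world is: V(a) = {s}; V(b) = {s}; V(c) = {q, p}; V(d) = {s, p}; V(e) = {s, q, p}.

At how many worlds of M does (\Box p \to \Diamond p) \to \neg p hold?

Let φ = (\Box p \to \Diamond p) \to \neg p. Evaluate φ at each world:
  a (successors ∅): φ is true.
  b (successors {b, d, e}): φ is true.
  c (successors {a, c, d, e}): φ is false.
  d (successors {d, e}): φ is false.
  e (successors {a}): φ is false.
For instance, at e:
  At e: \Box p \to \Diamond p is true, \neg p is false, so (\Box p \to \Diamond p) \to \neg p is false.
    At e: \Box p is false, \Diamond p is false, so \Box p \to \Diamond p is true.
      At e: \Box p requires p at every successor {a}.
        p fails at a, so \Box p is false at e.
      At e: \Diamond p requires p at some successor in {a}.
        At a: p is false.
      So \Diamond p is false at e.
Satisfying worlds: {a, b}

2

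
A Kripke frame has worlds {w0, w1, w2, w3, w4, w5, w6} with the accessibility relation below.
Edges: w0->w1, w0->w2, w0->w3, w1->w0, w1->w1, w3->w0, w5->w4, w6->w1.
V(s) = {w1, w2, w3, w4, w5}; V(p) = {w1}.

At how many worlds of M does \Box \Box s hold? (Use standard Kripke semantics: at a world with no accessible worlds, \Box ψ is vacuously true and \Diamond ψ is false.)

4

Let φ = \Box \Box s. Evaluate φ at each world:
  w0 (successors {w1, w2, w3}): φ is false.
  w1 (successors {w0, w1}): φ is false.
  w2 (successors ∅): φ is true.
  w3 (successors {w0}): φ is true.
  w4 (successors ∅): φ is true.
  w5 (successors {w4}): φ is true.
  w6 (successors {w1}): φ is false.
For instance, at w6:
  At w6: \Box \Box s requires \Box s at every successor {w1}.
    \Box s fails at w1, so \Box \Box s is false at w6.
      At w1: \Box s requires s at every successor {w0, w1}.
        s fails at w0, so \Box s is false at w1.
Satisfying worlds: {w2, w3, w4, w5}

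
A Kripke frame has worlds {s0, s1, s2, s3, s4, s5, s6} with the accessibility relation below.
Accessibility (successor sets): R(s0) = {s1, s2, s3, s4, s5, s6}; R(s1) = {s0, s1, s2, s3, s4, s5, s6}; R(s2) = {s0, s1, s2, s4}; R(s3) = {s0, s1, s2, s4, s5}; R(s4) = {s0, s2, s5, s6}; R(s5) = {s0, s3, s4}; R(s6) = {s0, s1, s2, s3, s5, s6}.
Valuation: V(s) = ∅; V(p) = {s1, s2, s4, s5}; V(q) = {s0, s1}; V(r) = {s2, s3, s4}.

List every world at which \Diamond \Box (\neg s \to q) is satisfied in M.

Let φ = \Diamond \Box (\neg s \to q). Evaluate φ at each world:
  s0 (successors {s1, s2, s3, s4, s5, s6}): φ is false.
  s1 (successors {s0, s1, s2, s3, s4, s5, s6}): φ is false.
  s2 (successors {s0, s1, s2, s4}): φ is false.
  s3 (successors {s0, s1, s2, s4, s5}): φ is false.
  s4 (successors {s0, s2, s5, s6}): φ is false.
  s5 (successors {s0, s3, s4}): φ is false.
  s6 (successors {s0, s1, s2, s3, s5, s6}): φ is false.
For instance, at s5:
  At s5: \Diamond \Box (\neg s \to q) requires \Box (\neg s \to q) at some successor in {s0, s3, s4}.
    At s0: \Box (\neg s \to q) is false.
    At s3: \Box (\neg s \to q) is false.
    At s4: \Box (\neg s \to q) is false.
  So \Diamond \Box (\neg s \to q) is false at s5.
Satisfying worlds: none.

none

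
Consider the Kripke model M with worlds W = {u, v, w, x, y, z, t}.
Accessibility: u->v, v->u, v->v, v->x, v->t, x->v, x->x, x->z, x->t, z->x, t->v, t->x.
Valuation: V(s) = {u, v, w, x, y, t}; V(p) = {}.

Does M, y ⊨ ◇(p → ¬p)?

No

Recall that ◇ψ holds at a world iff ψ holds at some accessible world.
At y: no accessible worlds, so ◇(p → ¬p) is false.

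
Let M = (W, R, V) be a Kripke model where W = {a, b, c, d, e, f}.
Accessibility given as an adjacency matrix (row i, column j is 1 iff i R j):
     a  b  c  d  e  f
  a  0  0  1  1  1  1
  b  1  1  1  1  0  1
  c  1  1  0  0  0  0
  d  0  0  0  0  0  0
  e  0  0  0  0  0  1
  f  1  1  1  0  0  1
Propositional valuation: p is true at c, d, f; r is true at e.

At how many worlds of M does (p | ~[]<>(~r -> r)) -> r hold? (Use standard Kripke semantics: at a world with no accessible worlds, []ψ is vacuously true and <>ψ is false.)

1

Let φ = (p | ~[]<>(~r -> r)) -> r. Evaluate φ at each world:
  a (successors {c, d, e, f}): φ is false.
  b (successors {a, b, c, d, f}): φ is false.
  c (successors {a, b}): φ is false.
  d (successors ∅): φ is false.
  e (successors {f}): φ is true.
  f (successors {a, b, c, f}): φ is false.
For instance, at e:
  At e: p | ~[]<>(~r -> r) is true, r is true, so (p | ~[]<>(~r -> r)) -> r is true.
    At e: p is false, ~[]<>(~r -> r) is true, so p | ~[]<>(~r -> r) is true.
      At e: []<>(~r -> r) is false, so ~[]<>(~r -> r) is true.
Satisfying worlds: {e}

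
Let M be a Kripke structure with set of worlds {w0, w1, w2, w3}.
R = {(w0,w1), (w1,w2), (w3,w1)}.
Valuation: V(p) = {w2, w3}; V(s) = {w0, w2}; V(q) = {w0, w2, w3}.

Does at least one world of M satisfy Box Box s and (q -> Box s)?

Let φ = Box Box s and (q -> Box s). Evaluate φ at each world:
  w0 (successors {w1}): φ is false.
  w1 (successors {w2}): φ is true.
  w2 (successors ∅): φ is true.
  w3 (successors {w1}): φ is false.
Detail at w1 (witness):
  At w1: Box Box s is true, q -> Box s is true, so Box Box s and (q -> Box s) is true.
    At w1: Box Box s requires Box s at every successor {w2}.
      At w2: Box s is true.
    So Box Box s is true at w1.
    At w1: q is false, Box s is true, so q -> Box s is true.
      At w1: Box s requires s at every successor {w2}.
        At w2: s is true.
      So Box s is true at w1.

Yes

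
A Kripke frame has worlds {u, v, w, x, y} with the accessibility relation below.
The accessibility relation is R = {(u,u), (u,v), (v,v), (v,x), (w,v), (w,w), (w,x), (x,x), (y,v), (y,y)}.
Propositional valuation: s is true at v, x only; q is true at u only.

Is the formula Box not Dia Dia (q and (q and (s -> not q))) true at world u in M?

At u: Box not Dia Dia (q and (q and (s -> not q))) requires not Dia Dia (q and (q and (s -> not q))) at every successor {u, v}.
  not Dia Dia (q and (q and (s -> not q))) fails at u, so Box not Dia Dia (q and (q and (s -> not q))) is false at u.
    At u: Dia Dia (q and (q and (s -> not q))) is true, so not Dia Dia (q and (q and (s -> not q))) is false.
      At u: Dia Dia (q and (q and (s -> not q))) requires Dia (q and (q and (s -> not q))) at some successor in {u, v}.
        Dia (q and (q and (s -> not q))) holds at u, so Dia Dia (q and (q and (s -> not q))) is true at u.

No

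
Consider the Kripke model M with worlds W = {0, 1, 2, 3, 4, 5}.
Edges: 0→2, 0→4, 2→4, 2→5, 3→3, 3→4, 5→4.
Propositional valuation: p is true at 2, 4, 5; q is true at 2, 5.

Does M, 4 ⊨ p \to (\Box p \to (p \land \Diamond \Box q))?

At 4: p is true, \Box p \to (p \land \Diamond \Box q) is false, so p \to (\Box p \to (p \land \Diamond \Box q)) is false.
  At 4: \Box p is true, p \land \Diamond \Box q is false, so \Box p \to (p \land \Diamond \Box q) is false.
    At 4: no accessible worlds, so \Box p holds vacuously.
    At 4: p is true, \Diamond \Box q is false, so p \land \Diamond \Box q is false.
      At 4: no accessible worlds, so \Diamond \Box q is false.

No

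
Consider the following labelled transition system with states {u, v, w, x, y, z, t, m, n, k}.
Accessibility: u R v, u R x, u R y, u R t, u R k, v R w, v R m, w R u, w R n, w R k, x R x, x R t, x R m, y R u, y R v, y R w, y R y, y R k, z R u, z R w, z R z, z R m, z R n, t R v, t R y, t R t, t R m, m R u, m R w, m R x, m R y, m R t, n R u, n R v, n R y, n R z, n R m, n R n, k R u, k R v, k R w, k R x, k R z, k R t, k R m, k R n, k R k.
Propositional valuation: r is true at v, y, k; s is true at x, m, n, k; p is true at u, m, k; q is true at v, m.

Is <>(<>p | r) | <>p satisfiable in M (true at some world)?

Recall that <>ψ holds at a world iff ψ holds at some accessible world.
Let φ = <>(<>p | r) | <>p. Evaluate φ at each world:
  u (successors {v, x, y, t, k}): φ is true.
  v (successors {w, m}): φ is true.
  w (successors {u, n, k}): φ is true.
  x (successors {x, t, m}): φ is true.
  y (successors {u, v, w, y, k}): φ is true.
  z (successors {u, w, z, m, n}): φ is true.
  t (successors {v, y, t, m}): φ is true.
  m (successors {u, w, x, y, t}): φ is true.
  n (successors {u, v, y, z, m, n}): φ is true.
  k (successors {u, v, w, x, z, t, m, n, k}): φ is true.
Detail at u (witness):
  At u: <>(<>p | r) is true, <>p is true, so <>(<>p | r) | <>p is true.
    At u: <>(<>p | r) requires <>p | r at some successor in {v, x, y, t, k}.
      <>p | r holds at v, so <>(<>p | r) is true at u.
    At u: <>p requires p at some successor in {v, x, y, t, k}.
      p holds at k, so <>p is true at u.

Yes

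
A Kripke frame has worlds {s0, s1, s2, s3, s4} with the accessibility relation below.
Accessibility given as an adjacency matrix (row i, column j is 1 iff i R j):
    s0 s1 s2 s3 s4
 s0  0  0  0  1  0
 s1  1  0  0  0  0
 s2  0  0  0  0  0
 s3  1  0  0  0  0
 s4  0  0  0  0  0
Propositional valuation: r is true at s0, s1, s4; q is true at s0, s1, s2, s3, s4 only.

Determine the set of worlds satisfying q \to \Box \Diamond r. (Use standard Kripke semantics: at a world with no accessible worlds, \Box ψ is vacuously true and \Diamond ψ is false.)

s0, s2, s4

Recall that \Box ψ holds at a world iff ψ holds at every accessible world, and \Diamond ψ holds iff ψ holds at some accessible world.
Let φ = q \to \Box \Diamond r. Evaluate φ at each world:
  s0 (successors {s3}): φ is true.
  s1 (successors {s0}): φ is false.
  s2 (successors ∅): φ is true.
  s3 (successors {s0}): φ is false.
  s4 (successors ∅): φ is true.
For instance, at s1:
  At s1: q is true, \Box \Diamond r is false, so q \to \Box \Diamond r is false.
    At s1: \Box \Diamond r requires \Diamond r at every successor {s0}.
      \Diamond r fails at s0, so \Box \Diamond r is false at s1.
Satisfying worlds: {s0, s2, s4}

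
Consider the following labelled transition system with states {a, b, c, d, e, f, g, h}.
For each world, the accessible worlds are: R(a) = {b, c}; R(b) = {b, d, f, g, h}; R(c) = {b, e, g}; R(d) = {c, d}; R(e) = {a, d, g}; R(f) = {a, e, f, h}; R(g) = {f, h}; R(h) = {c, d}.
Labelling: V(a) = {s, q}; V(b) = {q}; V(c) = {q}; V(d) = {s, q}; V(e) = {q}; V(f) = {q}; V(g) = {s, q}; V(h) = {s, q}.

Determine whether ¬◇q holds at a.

No

At a: ◇q is true, so ¬◇q is false.
  At a: ◇q requires q at some successor in {b, c}.
    q holds at b, so ◇q is true at a.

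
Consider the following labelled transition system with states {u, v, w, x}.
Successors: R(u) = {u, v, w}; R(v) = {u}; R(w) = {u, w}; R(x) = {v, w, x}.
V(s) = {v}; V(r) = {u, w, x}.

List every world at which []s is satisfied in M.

Let φ = []s. Evaluate φ at each world:
  u (successors {u, v, w}): φ is false.
  v (successors {u}): φ is false.
  w (successors {u, w}): φ is false.
  x (successors {v, w, x}): φ is false.
For instance, at u:
  At u: []s requires s at every successor {u, v, w}.
    s fails at u, so []s is false at u.
Satisfying worlds: none.

none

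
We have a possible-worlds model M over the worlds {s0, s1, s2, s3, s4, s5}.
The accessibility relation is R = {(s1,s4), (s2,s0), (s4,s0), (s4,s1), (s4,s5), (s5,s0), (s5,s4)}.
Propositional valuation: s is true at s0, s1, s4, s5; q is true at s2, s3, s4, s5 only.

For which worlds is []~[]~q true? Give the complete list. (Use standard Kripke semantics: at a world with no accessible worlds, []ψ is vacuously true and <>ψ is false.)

Let φ = []~[]~q. Evaluate φ at each world:
  s0 (successors ∅): φ is true.
  s1 (successors {s4}): φ is true.
  s2 (successors {s0}): φ is false.
  s3 (successors ∅): φ is true.
  s4 (successors {s0, s1, s5}): φ is false.
  s5 (successors {s0, s4}): φ is false.
For instance, at s1:
  At s1: []~[]~q requires ~[]~q at every successor {s4}.
      At s4: []~q is false, so ~[]~q is true.
  So []~[]~q is true at s1.
Satisfying worlds: {s0, s1, s3}

s0, s1, s3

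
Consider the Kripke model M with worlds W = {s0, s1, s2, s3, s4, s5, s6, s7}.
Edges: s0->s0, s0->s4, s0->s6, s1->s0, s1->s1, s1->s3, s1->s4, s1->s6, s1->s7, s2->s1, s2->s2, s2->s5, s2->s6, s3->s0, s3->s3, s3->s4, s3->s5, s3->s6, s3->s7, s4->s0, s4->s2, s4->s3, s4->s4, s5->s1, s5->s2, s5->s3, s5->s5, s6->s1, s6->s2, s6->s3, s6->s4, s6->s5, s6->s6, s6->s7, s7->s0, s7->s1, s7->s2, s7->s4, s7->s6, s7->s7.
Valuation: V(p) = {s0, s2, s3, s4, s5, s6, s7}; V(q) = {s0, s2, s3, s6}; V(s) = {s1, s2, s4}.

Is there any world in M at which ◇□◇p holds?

Yes

Recall that □ψ holds at a world iff ψ holds at every accessible world, and ◇ψ holds iff ψ holds at some accessible world.
Let φ = ◇□◇p. Evaluate φ at each world:
  s0 (successors {s0, s4, s6}): φ is true.
  s1 (successors {s0, s1, s3, s4, s6, s7}): φ is true.
  s2 (successors {s1, s2, s5, s6}): φ is true.
  s3 (successors {s0, s3, s4, s5, s6, s7}): φ is true.
  s4 (successors {s0, s2, s3, s4}): φ is true.
  s5 (successors {s1, s2, s3, s5}): φ is true.
  s6 (successors {s1, s2, s3, s4, s5, s6, s7}): φ is true.
  s7 (successors {s0, s1, s2, s4, s6, s7}): φ is true.
Detail at s0 (witness):
  At s0: ◇□◇p requires □◇p at some successor in {s0, s4, s6}.
    □◇p holds at s0, so ◇□◇p is true at s0.
      At s0: □◇p requires ◇p at every successor {s0, s4, s6}.
        At s0: ◇p is true.
        At s4: ◇p is true.
        At s6: ◇p is true.
      So □◇p is true at s0.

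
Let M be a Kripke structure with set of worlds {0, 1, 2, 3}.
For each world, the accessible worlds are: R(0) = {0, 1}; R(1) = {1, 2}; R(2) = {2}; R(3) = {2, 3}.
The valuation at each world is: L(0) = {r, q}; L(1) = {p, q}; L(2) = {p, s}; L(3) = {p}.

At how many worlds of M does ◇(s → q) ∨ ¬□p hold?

Let φ = ◇(s → q) ∨ ¬□p. Evaluate φ at each world:
  0 (successors {0, 1}): φ is true.
  1 (successors {1, 2}): φ is true.
  2 (successors {2}): φ is false.
  3 (successors {2, 3}): φ is true.
For instance, at 0:
  At 0: ◇(s → q) is true, ¬□p is true, so ◇(s → q) ∨ ¬□p is true.
    At 0: ◇(s → q) requires s → q at some successor in {0, 1}.
      s → q holds at 0, so ◇(s → q) is true at 0.
    At 0: □p is false, so ¬□p is true.
      At 0: □p requires p at every successor {0, 1}.
        p fails at 0, so □p is false at 0.
Satisfying worlds: {0, 1, 3}

3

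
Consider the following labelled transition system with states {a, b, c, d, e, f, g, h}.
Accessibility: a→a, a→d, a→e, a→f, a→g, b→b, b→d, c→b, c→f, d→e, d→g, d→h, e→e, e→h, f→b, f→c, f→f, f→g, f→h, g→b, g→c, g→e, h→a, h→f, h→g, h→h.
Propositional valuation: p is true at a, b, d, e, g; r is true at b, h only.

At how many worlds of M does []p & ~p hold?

Recall that []ψ holds at a world iff ψ holds at every accessible world, and <>ψ holds iff ψ holds at some accessible world.
Let φ = []p & ~p. Evaluate φ at each world:
  a (successors {a, d, e, f, g}): φ is false.
  b (successors {b, d}): φ is false.
  c (successors {b, f}): φ is false.
  d (successors {e, g, h}): φ is false.
  e (successors {e, h}): φ is false.
  f (successors {b, c, f, g, h}): φ is false.
  g (successors {b, c, e}): φ is false.
  h (successors {a, f, g, h}): φ is false.
For instance, at e:
  At e: []p is false, ~p is false, so []p & ~p is false.
    At e: []p requires p at every successor {e, h}.
      p fails at h, so []p is false at e.
Satisfying worlds: none.

0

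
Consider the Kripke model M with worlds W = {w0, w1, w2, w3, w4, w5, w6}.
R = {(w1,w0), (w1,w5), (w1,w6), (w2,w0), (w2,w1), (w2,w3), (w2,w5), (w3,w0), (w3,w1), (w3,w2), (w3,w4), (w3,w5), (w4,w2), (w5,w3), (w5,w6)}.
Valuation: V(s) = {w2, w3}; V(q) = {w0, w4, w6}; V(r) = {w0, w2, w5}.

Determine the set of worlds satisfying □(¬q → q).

w0, w6

Let φ = □(¬q → q). Evaluate φ at each world:
  w0 (successors ∅): φ is true.
  w1 (successors {w0, w5, w6}): φ is false.
  w2 (successors {w0, w1, w3, w5}): φ is false.
  w3 (successors {w0, w1, w2, w4, w5}): φ is false.
  w4 (successors {w2}): φ is false.
  w5 (successors {w3, w6}): φ is false.
  w6 (successors ∅): φ is true.
For instance, at w2:
  At w2: □(¬q → q) requires ¬q → q at every successor {w0, w1, w3, w5}.
    ¬q → q fails at w1, so □(¬q → q) is false at w2.
Satisfying worlds: {w0, w6}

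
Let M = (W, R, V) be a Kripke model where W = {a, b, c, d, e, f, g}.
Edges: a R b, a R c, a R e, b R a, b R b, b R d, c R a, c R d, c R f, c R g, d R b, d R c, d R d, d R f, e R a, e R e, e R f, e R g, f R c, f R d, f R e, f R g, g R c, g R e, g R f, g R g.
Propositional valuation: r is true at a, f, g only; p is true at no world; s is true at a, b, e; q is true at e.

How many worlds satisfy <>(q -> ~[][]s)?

Let φ = <>(q -> ~[][]s). Evaluate φ at each world:
  a (successors {b, c, e}): φ is true.
  b (successors {a, b, d}): φ is true.
  c (successors {a, d, f, g}): φ is true.
  d (successors {b, c, d, f}): φ is true.
  e (successors {a, e, f, g}): φ is true.
  f (successors {c, d, e, g}): φ is true.
  g (successors {c, e, f, g}): φ is true.
For instance, at e:
  At e: <>(q -> ~[][]s) requires q -> ~[][]s at some successor in {a, e, f, g}.
    q -> ~[][]s holds at a, so <>(q -> ~[][]s) is true at e.
      At a: q is false, ~[][]s is true, so q -> ~[][]s is true.
Satisfying worlds: {a, b, c, d, e, f, g}

7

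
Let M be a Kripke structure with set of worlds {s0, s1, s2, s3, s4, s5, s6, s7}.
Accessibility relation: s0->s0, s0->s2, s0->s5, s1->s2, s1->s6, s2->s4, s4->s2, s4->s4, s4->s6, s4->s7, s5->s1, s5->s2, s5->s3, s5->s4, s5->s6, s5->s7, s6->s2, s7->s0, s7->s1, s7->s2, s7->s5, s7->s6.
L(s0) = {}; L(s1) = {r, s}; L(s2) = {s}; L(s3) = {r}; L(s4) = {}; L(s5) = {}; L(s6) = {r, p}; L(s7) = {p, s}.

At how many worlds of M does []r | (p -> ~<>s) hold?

6

Recall that []ψ holds at a world iff ψ holds at every accessible world, and <>ψ holds iff ψ holds at some accessible world.
Let φ = []r | (p -> ~<>s). Evaluate φ at each world:
  s0 (successors {s0, s2, s5}): φ is true.
  s1 (successors {s2, s6}): φ is true.
  s2 (successors {s4}): φ is true.
  s3 (successors ∅): φ is true.
  s4 (successors {s2, s4, s6, s7}): φ is true.
  s5 (successors {s1, s2, s3, s4, s6, s7}): φ is true.
  s6 (successors {s2}): φ is false.
  s7 (successors {s0, s1, s2, s5, s6}): φ is false.
For instance, at s2:
  At s2: []r is false, p -> ~<>s is true, so []r | (p -> ~<>s) is true.
    At s2: []r requires r at every successor {s4}.
      r fails at s4, so []r is false at s2.
    At s2: p is false, ~<>s is true, so p -> ~<>s is true.
      At s2: <>s is false, so ~<>s is true.
Satisfying worlds: {s0, s1, s2, s3, s4, s5}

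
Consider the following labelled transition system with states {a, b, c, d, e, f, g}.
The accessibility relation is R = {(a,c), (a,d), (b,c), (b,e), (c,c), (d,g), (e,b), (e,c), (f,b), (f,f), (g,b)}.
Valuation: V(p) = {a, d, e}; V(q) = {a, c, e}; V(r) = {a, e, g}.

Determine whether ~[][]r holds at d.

Yes

At d: [][]r is false, so ~[][]r is true.
  At d: [][]r requires []r at every successor {g}.
    []r fails at g, so [][]r is false at d.
      At g: []r requires r at every successor {b}.
        r fails at b, so []r is false at g.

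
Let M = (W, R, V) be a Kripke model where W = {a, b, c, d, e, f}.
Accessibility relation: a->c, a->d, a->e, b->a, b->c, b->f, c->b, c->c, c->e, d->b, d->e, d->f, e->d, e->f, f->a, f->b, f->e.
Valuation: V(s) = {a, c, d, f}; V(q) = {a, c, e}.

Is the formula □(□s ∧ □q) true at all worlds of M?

Let φ = □(□s ∧ □q). Evaluate φ at each world:
  a (successors {c, d, e}): φ is false.
  b (successors {a, c, f}): φ is false.
  c (successors {b, c, e}): φ is false.
  d (successors {b, e, f}): φ is false.
  e (successors {d, f}): φ is false.
  f (successors {a, b, e}): φ is false.
Detail at a (counterexample):
  At a: □(□s ∧ □q) requires □s ∧ □q at every successor {c, d, e}.
    □s ∧ □q fails at c, so □(□s ∧ □q) is false at a.
      At c: □s is false, □q is false, so □s ∧ □q is false.

No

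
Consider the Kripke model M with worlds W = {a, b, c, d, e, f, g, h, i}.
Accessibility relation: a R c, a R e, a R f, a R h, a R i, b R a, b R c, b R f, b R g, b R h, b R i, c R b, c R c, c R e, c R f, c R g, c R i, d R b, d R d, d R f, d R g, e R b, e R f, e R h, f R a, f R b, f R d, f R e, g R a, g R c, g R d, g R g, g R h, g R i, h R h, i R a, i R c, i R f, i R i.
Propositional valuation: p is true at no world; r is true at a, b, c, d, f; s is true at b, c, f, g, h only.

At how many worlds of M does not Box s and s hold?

Let φ = not Box s and s. Evaluate φ at each world:
  a (successors {c, e, f, h, i}): φ is false.
  b (successors {a, c, f, g, h, i}): φ is true.
  c (successors {b, c, e, f, g, i}): φ is true.
  d (successors {b, d, f, g}): φ is false.
  e (successors {b, f, h}): φ is false.
  f (successors {a, b, d, e}): φ is true.
  g (successors {a, c, d, g, h, i}): φ is true.
  h (successors {h}): φ is false.
  i (successors {a, c, f, i}): φ is false.
For instance, at a:
  At a: not Box s is true, s is false, so not Box s and s is false.
    At a: Box s is false, so not Box s is true.
      At a: Box s requires s at every successor {c, e, f, h, i}.
        s fails at e, so Box s is false at a.
Satisfying worlds: {b, c, f, g}

4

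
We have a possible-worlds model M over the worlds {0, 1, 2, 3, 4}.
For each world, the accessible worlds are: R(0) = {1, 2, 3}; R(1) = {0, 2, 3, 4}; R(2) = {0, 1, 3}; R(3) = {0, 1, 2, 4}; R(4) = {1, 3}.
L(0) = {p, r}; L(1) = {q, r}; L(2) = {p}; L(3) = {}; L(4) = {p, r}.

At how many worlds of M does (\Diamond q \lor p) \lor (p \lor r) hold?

5

Recall that \Diamond ψ holds at a world iff ψ holds at some accessible world.
Let φ = (\Diamond q \lor p) \lor (p \lor r). Evaluate φ at each world:
  0 (successors {1, 2, 3}): φ is true.
  1 (successors {0, 2, 3, 4}): φ is true.
  2 (successors {0, 1, 3}): φ is true.
  3 (successors {0, 1, 2, 4}): φ is true.
  4 (successors {1, 3}): φ is true.
For instance, at 3:
  At 3: \Diamond q \lor p is true, p \lor r is false, so (\Diamond q \lor p) \lor (p \lor r) is true.
    At 3: \Diamond q is true, p is false, so \Diamond q \lor p is true.
      At 3: \Diamond q requires q at some successor in {0, 1, 2, 4}.
        q holds at 1, so \Diamond q is true at 3.
Satisfying worlds: {0, 1, 2, 3, 4}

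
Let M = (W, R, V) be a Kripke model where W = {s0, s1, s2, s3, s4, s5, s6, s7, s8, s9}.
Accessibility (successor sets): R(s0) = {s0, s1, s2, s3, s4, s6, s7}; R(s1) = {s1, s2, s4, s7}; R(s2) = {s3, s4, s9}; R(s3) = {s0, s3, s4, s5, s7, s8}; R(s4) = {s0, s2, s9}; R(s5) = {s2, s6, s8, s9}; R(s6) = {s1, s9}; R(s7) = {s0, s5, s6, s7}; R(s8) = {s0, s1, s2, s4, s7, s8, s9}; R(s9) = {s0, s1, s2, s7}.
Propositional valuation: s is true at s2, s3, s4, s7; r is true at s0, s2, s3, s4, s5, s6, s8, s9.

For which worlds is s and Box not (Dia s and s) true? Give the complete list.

none

Recall that Box ψ holds at a world iff ψ holds at every accessible world, and Dia ψ holds iff ψ holds at some accessible world.
Let φ = s and Box not (Dia s and s). Evaluate φ at each world:
  s0 (successors {s0, s1, s2, s3, s4, s6, s7}): φ is false.
  s1 (successors {s1, s2, s4, s7}): φ is false.
  s2 (successors {s3, s4, s9}): φ is false.
  s3 (successors {s0, s3, s4, s5, s7, s8}): φ is false.
  s4 (successors {s0, s2, s9}): φ is false.
  s5 (successors {s2, s6, s8, s9}): φ is false.
  s6 (successors {s1, s9}): φ is false.
  s7 (successors {s0, s5, s6, s7}): φ is false.
  s8 (successors {s0, s1, s2, s4, s7, s8, s9}): φ is false.
  s9 (successors {s0, s1, s2, s7}): φ is false.
For instance, at s2:
  At s2: s is true, Box not (Dia s and s) is false, so s and Box not (Dia s and s) is false.
    At s2: Box not (Dia s and s) requires not (Dia s and s) at every successor {s3, s4, s9}.
      not (Dia s and s) fails at s3, so Box not (Dia s and s) is false at s2.
Satisfying worlds: none.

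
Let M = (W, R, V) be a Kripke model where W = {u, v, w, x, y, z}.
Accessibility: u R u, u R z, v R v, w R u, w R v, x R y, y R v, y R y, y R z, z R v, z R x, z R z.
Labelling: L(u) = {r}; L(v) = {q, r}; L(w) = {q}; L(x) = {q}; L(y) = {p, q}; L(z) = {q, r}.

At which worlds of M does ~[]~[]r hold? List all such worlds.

u, v, w, y, z

Recall that []ψ holds at a world iff ψ holds at every accessible world, and <>ψ holds iff ψ holds at some accessible world.
Let φ = ~[]~[]r. Evaluate φ at each world:
  u (successors {u, z}): φ is true.
  v (successors {v}): φ is true.
  w (successors {u, v}): φ is true.
  x (successors {y}): φ is false.
  y (successors {v, y, z}): φ is true.
  z (successors {v, x, z}): φ is true.
For instance, at w:
  At w: []~[]r is false, so ~[]~[]r is true.
    At w: []~[]r requires ~[]r at every successor {u, v}.
      ~[]r fails at u, so []~[]r is false at w.
Satisfying worlds: {u, v, w, y, z}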